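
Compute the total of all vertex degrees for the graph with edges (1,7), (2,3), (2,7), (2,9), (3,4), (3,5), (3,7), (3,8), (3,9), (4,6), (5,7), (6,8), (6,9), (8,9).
28 (handshake: sum of degrees = 2|E| = 2 x 14 = 28)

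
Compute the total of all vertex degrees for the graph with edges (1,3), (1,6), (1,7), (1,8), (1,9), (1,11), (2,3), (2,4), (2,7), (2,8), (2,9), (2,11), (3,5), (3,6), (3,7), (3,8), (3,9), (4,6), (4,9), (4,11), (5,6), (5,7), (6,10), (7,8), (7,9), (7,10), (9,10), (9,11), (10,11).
58 (handshake: sum of degrees = 2|E| = 2 x 29 = 58)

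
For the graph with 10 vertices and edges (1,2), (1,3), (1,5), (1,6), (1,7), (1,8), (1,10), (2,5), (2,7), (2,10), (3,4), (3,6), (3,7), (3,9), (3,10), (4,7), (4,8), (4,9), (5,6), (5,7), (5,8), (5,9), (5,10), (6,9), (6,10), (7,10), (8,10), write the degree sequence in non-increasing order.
[7, 7, 7, 6, 6, 5, 4, 4, 4, 4] (degrees: deg(1)=7, deg(2)=4, deg(3)=6, deg(4)=4, deg(5)=7, deg(6)=5, deg(7)=6, deg(8)=4, deg(9)=4, deg(10)=7)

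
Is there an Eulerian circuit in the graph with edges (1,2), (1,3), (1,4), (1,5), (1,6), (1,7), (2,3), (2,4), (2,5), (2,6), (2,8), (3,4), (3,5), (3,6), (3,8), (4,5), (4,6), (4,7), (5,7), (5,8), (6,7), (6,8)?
Yes (the graph is connected and all 8 vertices have even degree)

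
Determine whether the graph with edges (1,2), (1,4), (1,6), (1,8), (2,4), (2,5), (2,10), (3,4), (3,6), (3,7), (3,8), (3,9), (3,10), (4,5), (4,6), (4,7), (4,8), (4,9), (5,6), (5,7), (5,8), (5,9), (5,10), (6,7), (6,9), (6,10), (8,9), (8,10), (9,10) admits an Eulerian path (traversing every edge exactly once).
Yes (the graph is connected and exactly 2 vertices have odd degree: {5, 6}; any Eulerian path must start and end at those)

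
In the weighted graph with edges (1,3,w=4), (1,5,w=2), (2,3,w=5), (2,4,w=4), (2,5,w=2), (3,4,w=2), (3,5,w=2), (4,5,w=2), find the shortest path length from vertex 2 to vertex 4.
4 (path: 2 -> 4; weights 4 = 4)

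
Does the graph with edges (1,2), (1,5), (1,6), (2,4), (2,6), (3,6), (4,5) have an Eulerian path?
No (4 vertices have odd degree: {1, 2, 3, 6}; Eulerian path requires 0 or 2)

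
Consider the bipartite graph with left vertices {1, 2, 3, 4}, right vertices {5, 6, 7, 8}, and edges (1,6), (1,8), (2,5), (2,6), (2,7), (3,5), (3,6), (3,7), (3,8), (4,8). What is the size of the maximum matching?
4 (matching: (1,6), (2,7), (3,5), (4,8); upper bound min(|L|,|R|) = min(4,4) = 4)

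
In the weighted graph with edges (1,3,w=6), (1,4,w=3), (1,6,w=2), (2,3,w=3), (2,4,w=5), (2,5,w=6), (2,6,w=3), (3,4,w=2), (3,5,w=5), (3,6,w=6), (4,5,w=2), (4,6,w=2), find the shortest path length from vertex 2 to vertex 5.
6 (path: 2 -> 5; weights 6 = 6)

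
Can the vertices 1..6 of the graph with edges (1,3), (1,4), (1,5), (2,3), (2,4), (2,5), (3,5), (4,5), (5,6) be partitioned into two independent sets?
No (odd cycle of length 3: 3 -> 1 -> 5 -> 3)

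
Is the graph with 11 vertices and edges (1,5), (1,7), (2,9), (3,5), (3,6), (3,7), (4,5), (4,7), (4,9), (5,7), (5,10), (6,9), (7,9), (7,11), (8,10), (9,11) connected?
Yes (BFS from 1 visits [1, 5, 7, 3, 4, 10, 9, 11, 6, 8, 2] — all 11 vertices reached)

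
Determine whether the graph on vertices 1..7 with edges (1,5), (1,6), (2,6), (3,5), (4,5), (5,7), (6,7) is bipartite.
Yes. Partition: {1, 2, 3, 4, 7}, {5, 6}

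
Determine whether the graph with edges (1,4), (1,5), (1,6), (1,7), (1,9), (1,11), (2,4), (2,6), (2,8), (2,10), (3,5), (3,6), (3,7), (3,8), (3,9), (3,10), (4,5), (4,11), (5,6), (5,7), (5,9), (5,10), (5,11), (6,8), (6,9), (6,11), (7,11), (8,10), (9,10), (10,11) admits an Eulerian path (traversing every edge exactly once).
Yes (the graph is connected and exactly 2 vertices have odd degree: {6, 9}; any Eulerian path must start and end at those)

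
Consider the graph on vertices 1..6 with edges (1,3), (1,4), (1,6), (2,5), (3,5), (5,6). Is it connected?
Yes (BFS from 1 visits [1, 3, 4, 6, 5, 2] — all 6 vertices reached)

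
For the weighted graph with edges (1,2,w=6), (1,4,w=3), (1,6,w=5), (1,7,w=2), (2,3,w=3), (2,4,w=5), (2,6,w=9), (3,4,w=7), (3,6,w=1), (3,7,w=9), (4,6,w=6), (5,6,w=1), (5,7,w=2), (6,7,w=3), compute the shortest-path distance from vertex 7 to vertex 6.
3 (path: 7 -> 6; weights 3 = 3)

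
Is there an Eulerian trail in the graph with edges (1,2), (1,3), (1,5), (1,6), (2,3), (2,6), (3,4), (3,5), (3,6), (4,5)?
No (4 vertices have odd degree: {2, 3, 5, 6}; Eulerian path requires 0 or 2)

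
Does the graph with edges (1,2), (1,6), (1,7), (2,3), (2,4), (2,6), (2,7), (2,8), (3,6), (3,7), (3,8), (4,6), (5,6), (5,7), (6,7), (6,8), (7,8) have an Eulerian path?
Yes (the graph is connected and exactly 2 vertices have odd degree: {1, 6}; any Eulerian path must start and end at those)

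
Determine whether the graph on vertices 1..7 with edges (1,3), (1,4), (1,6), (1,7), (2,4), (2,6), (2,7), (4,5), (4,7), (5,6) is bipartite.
No (odd cycle of length 3: 4 -> 1 -> 7 -> 4)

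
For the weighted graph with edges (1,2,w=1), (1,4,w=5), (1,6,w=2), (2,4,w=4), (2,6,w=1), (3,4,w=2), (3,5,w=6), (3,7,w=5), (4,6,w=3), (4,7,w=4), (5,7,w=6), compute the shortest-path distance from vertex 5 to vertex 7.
6 (path: 5 -> 7; weights 6 = 6)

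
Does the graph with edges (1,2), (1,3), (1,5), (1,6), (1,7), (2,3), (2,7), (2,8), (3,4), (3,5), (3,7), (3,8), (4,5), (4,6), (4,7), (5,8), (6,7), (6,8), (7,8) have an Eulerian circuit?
No (2 vertices have odd degree: {1, 8}; Eulerian circuit requires 0)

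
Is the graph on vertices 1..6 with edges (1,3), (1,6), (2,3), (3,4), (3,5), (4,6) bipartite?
Yes. Partition: {1, 2, 4, 5}, {3, 6}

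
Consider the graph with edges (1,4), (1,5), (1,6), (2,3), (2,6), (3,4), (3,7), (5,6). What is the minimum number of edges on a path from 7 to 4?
2 (path: 7 -> 3 -> 4, 2 edges)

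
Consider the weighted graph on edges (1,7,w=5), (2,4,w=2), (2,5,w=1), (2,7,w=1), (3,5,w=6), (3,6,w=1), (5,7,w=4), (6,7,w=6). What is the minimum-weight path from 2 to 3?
7 (path: 2 -> 5 -> 3; weights 1 + 6 = 7)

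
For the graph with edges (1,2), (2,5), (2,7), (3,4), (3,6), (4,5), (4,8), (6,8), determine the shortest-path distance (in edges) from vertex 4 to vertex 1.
3 (path: 4 -> 5 -> 2 -> 1, 3 edges)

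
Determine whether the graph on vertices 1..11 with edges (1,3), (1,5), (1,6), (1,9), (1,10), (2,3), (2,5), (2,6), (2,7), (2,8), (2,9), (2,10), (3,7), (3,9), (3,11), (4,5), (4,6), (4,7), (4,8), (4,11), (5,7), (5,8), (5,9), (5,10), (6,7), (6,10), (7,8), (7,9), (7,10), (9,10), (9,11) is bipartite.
No (odd cycle of length 3: 10 -> 1 -> 5 -> 10)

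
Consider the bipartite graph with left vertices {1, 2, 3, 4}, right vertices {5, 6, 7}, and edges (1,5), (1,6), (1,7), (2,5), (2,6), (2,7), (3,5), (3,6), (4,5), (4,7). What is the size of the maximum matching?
3 (matching: (1,7), (2,6), (3,5); upper bound min(|L|,|R|) = min(4,3) = 3)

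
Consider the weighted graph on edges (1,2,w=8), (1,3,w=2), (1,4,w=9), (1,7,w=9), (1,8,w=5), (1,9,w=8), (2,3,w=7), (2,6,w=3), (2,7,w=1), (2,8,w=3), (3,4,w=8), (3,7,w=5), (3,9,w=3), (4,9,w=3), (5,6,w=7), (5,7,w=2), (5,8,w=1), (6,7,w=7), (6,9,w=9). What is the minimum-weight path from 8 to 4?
13 (path: 8 -> 1 -> 3 -> 9 -> 4; weights 5 + 2 + 3 + 3 = 13)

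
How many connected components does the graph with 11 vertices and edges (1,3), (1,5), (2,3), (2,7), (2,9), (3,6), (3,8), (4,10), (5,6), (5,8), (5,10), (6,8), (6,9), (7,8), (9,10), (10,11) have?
1 (components: {1, 2, 3, 4, 5, 6, 7, 8, 9, 10, 11})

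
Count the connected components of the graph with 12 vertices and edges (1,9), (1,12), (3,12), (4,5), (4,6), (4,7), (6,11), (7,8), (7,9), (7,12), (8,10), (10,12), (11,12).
2 (components: {1, 3, 4, 5, 6, 7, 8, 9, 10, 11, 12}, {2})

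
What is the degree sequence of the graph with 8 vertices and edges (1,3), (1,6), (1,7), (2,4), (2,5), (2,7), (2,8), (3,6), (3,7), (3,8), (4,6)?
[4, 4, 3, 3, 3, 2, 2, 1] (degrees: deg(1)=3, deg(2)=4, deg(3)=4, deg(4)=2, deg(5)=1, deg(6)=3, deg(7)=3, deg(8)=2)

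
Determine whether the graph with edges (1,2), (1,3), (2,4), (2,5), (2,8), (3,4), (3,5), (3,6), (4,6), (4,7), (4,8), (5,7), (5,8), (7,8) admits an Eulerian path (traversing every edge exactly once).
Yes (the graph is connected and exactly 2 vertices have odd degree: {4, 7}; any Eulerian path must start and end at those)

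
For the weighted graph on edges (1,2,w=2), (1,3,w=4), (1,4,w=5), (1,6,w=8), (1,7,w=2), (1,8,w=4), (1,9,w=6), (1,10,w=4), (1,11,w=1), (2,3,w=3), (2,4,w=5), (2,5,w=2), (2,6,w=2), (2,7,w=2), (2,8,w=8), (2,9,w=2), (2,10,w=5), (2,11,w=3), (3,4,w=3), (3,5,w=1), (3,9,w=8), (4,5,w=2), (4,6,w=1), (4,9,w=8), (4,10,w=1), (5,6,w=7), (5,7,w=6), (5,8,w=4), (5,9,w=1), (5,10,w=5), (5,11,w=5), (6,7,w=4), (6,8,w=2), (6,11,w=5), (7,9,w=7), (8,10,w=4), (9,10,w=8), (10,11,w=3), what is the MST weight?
15 (MST edges: (1,2,w=2), (1,7,w=2), (1,11,w=1), (2,6,w=2), (2,9,w=2), (3,5,w=1), (4,6,w=1), (4,10,w=1), (5,9,w=1), (6,8,w=2); sum of weights 2 + 2 + 1 + 2 + 2 + 1 + 1 + 1 + 1 + 2 = 15)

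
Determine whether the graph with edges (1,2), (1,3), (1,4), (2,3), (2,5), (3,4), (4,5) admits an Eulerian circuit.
No (4 vertices have odd degree: {1, 2, 3, 4}; Eulerian circuit requires 0)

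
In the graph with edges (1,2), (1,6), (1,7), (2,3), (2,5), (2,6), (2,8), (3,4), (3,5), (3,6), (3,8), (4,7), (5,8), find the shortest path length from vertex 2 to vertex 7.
2 (path: 2 -> 1 -> 7, 2 edges)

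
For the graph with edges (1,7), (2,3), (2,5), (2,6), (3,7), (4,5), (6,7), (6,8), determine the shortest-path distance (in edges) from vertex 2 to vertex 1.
3 (path: 2 -> 3 -> 7 -> 1, 3 edges)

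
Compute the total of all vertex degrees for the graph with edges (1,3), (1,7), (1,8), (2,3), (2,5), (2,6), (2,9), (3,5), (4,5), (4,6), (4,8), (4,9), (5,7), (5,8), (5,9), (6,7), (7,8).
34 (handshake: sum of degrees = 2|E| = 2 x 17 = 34)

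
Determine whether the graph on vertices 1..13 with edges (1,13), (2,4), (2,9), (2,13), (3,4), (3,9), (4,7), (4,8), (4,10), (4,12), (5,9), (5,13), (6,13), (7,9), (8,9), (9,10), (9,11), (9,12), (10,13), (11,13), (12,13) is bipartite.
Yes. Partition: {1, 2, 3, 5, 6, 7, 8, 10, 11, 12}, {4, 9, 13}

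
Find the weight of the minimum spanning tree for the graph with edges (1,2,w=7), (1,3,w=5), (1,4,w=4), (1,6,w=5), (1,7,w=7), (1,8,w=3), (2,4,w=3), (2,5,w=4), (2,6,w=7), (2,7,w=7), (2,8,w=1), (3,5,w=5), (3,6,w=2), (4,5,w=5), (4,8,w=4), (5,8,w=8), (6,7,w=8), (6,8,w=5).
25 (MST edges: (1,3,w=5), (1,7,w=7), (1,8,w=3), (2,4,w=3), (2,5,w=4), (2,8,w=1), (3,6,w=2); sum of weights 5 + 7 + 3 + 3 + 4 + 1 + 2 = 25)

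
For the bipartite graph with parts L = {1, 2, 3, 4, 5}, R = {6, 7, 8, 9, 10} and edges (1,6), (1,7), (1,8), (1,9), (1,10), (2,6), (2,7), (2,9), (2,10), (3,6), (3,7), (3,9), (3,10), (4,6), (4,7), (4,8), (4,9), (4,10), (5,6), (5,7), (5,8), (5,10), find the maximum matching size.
5 (matching: (1,10), (2,9), (3,7), (4,8), (5,6); upper bound min(|L|,|R|) = min(5,5) = 5)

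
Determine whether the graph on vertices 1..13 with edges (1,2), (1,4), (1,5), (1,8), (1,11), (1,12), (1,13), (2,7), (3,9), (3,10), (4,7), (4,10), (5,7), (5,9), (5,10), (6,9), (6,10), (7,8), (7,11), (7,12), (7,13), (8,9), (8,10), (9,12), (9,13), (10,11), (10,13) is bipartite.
Yes. Partition: {1, 7, 9, 10}, {2, 3, 4, 5, 6, 8, 11, 12, 13}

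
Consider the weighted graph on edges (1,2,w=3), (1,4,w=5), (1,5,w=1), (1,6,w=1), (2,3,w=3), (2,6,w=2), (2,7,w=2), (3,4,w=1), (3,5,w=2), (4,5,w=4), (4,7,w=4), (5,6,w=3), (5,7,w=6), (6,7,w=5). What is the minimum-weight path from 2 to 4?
4 (path: 2 -> 3 -> 4; weights 3 + 1 = 4)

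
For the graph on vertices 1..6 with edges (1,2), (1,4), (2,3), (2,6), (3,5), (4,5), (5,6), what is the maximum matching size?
3 (matching: (1,4), (2,6), (3,5); upper bound floor(n/2) = floor(6/2) = 3)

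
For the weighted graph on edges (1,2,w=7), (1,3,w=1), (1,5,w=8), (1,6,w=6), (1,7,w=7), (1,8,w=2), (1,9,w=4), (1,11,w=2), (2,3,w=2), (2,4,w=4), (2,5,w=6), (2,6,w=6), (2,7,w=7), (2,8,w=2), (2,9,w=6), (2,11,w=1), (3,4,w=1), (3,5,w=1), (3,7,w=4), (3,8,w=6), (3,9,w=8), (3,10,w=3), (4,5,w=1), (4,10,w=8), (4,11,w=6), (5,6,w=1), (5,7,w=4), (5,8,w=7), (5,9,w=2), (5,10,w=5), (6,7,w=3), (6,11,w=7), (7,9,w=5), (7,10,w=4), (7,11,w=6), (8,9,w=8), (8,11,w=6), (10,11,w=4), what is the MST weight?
17 (MST edges: (1,3,w=1), (1,8,w=2), (1,11,w=2), (2,11,w=1), (3,4,w=1), (3,5,w=1), (3,10,w=3), (5,6,w=1), (5,9,w=2), (6,7,w=3); sum of weights 1 + 2 + 2 + 1 + 1 + 1 + 3 + 1 + 2 + 3 = 17)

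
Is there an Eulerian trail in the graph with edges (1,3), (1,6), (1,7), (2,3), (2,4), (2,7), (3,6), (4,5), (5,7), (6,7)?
No (4 vertices have odd degree: {1, 2, 3, 6}; Eulerian path requires 0 or 2)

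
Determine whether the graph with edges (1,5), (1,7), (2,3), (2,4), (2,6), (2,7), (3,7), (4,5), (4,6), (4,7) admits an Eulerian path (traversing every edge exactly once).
Yes — and in fact it has an Eulerian circuit (the graph is connected and all 7 vertices have even degree)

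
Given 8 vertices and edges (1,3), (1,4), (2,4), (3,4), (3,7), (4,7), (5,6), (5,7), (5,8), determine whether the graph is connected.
Yes (BFS from 1 visits [1, 3, 4, 7, 2, 5, 6, 8] — all 8 vertices reached)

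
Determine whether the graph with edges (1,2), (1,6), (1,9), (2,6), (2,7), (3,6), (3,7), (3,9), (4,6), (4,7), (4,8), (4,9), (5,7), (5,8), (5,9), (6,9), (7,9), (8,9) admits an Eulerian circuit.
No (8 vertices have odd degree: {1, 2, 3, 5, 6, 7, 8, 9}; Eulerian circuit requires 0)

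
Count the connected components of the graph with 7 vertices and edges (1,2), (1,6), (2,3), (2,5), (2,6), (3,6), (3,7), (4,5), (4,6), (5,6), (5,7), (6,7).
1 (components: {1, 2, 3, 4, 5, 6, 7})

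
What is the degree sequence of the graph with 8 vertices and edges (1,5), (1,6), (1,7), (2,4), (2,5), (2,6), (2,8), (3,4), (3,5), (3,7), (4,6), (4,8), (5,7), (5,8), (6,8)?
[5, 4, 4, 4, 4, 3, 3, 3] (degrees: deg(1)=3, deg(2)=4, deg(3)=3, deg(4)=4, deg(5)=5, deg(6)=4, deg(7)=3, deg(8)=4)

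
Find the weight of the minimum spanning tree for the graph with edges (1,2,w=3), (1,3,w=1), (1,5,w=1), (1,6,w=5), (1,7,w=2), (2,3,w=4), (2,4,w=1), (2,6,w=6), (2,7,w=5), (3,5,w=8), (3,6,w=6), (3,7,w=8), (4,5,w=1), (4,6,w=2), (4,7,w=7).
8 (MST edges: (1,3,w=1), (1,5,w=1), (1,7,w=2), (2,4,w=1), (4,5,w=1), (4,6,w=2); sum of weights 1 + 1 + 2 + 1 + 1 + 2 = 8)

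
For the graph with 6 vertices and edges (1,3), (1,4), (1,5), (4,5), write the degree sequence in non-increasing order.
[3, 2, 2, 1, 0, 0] (degrees: deg(1)=3, deg(2)=0, deg(3)=1, deg(4)=2, deg(5)=2, deg(6)=0)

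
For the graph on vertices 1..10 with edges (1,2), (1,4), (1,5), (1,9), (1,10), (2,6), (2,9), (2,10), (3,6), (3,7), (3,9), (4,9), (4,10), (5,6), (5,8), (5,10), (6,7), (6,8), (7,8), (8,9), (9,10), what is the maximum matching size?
5 (matching: (1,4), (2,9), (3,7), (5,10), (6,8); upper bound floor(n/2) = floor(10/2) = 5)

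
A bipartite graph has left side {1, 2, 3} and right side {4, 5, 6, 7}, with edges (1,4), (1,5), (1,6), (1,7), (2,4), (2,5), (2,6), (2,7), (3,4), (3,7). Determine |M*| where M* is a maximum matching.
3 (matching: (1,5), (2,6), (3,7); upper bound min(|L|,|R|) = min(3,4) = 3)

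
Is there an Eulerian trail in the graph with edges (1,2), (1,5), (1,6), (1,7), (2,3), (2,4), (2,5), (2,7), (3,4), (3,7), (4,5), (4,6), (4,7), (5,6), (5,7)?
No (6 vertices have odd degree: {2, 3, 4, 5, 6, 7}; Eulerian path requires 0 or 2)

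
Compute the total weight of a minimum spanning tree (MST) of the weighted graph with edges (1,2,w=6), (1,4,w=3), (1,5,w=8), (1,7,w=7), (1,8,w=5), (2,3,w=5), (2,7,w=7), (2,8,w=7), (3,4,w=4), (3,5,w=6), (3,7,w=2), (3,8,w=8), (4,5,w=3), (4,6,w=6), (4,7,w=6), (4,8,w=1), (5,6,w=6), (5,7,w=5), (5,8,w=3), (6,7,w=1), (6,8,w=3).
18 (MST edges: (1,4,w=3), (2,3,w=5), (3,7,w=2), (4,5,w=3), (4,8,w=1), (6,7,w=1), (6,8,w=3); sum of weights 3 + 5 + 2 + 3 + 1 + 1 + 3 = 18)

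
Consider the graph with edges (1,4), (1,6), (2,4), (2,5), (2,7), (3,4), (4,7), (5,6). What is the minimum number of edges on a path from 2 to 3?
2 (path: 2 -> 4 -> 3, 2 edges)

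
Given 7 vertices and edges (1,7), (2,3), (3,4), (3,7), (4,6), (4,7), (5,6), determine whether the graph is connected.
Yes (BFS from 1 visits [1, 7, 3, 4, 2, 6, 5] — all 7 vertices reached)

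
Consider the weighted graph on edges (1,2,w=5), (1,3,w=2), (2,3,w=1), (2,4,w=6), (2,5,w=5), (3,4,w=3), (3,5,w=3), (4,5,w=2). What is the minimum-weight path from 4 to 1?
5 (path: 4 -> 3 -> 1; weights 3 + 2 = 5)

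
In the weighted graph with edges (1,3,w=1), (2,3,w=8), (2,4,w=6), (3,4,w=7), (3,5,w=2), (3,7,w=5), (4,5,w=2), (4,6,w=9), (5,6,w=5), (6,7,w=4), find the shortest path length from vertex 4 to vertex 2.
6 (path: 4 -> 2; weights 6 = 6)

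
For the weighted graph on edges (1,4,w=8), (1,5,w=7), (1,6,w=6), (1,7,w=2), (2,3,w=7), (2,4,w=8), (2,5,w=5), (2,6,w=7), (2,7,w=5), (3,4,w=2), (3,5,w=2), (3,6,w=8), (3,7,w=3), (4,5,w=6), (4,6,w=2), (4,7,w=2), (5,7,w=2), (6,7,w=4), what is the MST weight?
15 (MST edges: (1,7,w=2), (2,5,w=5), (3,4,w=2), (3,5,w=2), (4,6,w=2), (4,7,w=2); sum of weights 2 + 5 + 2 + 2 + 2 + 2 = 15)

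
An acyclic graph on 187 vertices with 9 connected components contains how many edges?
178 (Each of the 9 component trees on V_i vertices has V_i - 1 edges; summing gives V - C = 187 - 9 = 178)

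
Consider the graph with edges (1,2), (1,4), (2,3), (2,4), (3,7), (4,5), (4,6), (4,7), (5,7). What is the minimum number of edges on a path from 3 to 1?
2 (path: 3 -> 2 -> 1, 2 edges)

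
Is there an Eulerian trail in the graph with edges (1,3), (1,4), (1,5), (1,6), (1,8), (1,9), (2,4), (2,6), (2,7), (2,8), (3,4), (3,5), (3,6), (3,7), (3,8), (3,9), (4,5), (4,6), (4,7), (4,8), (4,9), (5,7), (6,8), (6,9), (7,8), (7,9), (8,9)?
Yes (the graph is connected and exactly 2 vertices have odd degree: {3, 8}; any Eulerian path must start and end at those)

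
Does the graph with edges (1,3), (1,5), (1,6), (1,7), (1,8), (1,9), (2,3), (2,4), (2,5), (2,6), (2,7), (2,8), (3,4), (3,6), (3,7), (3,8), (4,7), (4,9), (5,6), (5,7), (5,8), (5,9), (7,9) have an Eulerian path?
Yes — and in fact it has an Eulerian circuit (the graph is connected and all 9 vertices have even degree)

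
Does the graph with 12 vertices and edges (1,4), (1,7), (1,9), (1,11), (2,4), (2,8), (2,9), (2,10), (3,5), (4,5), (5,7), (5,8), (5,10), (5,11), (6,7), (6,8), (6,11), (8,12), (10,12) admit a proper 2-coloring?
Yes. Partition: {1, 2, 5, 6, 12}, {3, 4, 7, 8, 9, 10, 11}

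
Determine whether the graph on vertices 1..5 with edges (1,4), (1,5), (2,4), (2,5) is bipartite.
Yes. Partition: {1, 2, 3}, {4, 5}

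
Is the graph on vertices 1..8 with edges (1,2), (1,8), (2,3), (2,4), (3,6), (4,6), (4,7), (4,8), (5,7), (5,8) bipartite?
Yes. Partition: {1, 3, 4, 5}, {2, 6, 7, 8}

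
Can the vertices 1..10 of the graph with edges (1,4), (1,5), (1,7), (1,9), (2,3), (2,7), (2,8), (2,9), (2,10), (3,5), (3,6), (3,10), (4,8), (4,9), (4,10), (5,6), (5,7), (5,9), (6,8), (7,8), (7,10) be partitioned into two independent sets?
No (odd cycle of length 3: 5 -> 1 -> 7 -> 5)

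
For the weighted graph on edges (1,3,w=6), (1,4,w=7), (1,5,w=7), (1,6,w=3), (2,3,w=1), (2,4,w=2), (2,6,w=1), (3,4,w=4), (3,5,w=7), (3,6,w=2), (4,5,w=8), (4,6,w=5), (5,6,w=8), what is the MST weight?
14 (MST edges: (1,5,w=7), (1,6,w=3), (2,3,w=1), (2,4,w=2), (2,6,w=1); sum of weights 7 + 3 + 1 + 2 + 1 = 14)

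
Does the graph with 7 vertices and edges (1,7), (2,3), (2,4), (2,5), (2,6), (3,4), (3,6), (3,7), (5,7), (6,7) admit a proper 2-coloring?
No (odd cycle of length 3: 6 -> 7 -> 3 -> 6)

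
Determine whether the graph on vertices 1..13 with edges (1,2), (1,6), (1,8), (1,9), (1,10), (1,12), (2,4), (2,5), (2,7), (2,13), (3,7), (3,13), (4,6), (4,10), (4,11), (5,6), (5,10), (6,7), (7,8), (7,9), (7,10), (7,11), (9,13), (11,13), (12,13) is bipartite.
Yes. Partition: {1, 4, 5, 7, 13}, {2, 3, 6, 8, 9, 10, 11, 12}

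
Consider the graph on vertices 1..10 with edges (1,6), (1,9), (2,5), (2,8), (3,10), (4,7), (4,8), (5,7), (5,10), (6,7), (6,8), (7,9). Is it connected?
Yes (BFS from 1 visits [1, 6, 9, 7, 8, 4, 5, 2, 10, 3] — all 10 vertices reached)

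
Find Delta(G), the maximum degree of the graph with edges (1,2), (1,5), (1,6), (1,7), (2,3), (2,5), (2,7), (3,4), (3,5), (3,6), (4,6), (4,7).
4 (attained at vertices 1, 2, 3)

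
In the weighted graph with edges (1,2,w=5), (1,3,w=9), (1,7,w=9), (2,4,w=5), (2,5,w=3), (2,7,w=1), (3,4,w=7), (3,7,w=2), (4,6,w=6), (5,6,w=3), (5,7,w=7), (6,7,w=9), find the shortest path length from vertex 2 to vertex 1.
5 (path: 2 -> 1; weights 5 = 5)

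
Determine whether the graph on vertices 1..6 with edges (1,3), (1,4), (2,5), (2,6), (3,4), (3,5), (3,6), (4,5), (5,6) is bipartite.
No (odd cycle of length 3: 4 -> 1 -> 3 -> 4)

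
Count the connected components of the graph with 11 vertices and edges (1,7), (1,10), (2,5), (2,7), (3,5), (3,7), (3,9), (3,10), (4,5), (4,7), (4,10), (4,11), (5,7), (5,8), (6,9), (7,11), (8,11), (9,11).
1 (components: {1, 2, 3, 4, 5, 6, 7, 8, 9, 10, 11})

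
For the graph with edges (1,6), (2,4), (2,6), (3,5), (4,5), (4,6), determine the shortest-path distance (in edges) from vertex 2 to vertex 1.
2 (path: 2 -> 6 -> 1, 2 edges)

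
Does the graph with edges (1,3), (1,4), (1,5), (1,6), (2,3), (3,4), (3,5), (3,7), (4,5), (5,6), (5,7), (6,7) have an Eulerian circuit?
No (6 vertices have odd degree: {2, 3, 4, 5, 6, 7}; Eulerian circuit requires 0)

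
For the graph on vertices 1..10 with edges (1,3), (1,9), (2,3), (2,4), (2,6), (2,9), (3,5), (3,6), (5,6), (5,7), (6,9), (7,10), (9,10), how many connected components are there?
2 (components: {1, 2, 3, 4, 5, 6, 7, 9, 10}, {8})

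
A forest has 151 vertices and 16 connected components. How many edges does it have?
135 (Each of the 16 component trees on V_i vertices has V_i - 1 edges; summing gives V - C = 151 - 16 = 135)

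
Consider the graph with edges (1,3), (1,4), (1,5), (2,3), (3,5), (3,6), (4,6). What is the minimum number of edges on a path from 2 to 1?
2 (path: 2 -> 3 -> 1, 2 edges)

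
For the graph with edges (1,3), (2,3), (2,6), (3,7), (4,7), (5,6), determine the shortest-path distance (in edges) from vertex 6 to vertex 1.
3 (path: 6 -> 2 -> 3 -> 1, 3 edges)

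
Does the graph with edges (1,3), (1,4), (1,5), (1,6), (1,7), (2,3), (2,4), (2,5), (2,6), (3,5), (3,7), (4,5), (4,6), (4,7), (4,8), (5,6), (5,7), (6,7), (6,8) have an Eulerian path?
Yes (the graph is connected and exactly 2 vertices have odd degree: {1, 7}; any Eulerian path must start and end at those)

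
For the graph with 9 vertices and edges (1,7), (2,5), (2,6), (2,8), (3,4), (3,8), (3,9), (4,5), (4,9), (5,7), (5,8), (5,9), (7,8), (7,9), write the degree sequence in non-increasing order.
[5, 4, 4, 4, 3, 3, 3, 1, 1] (degrees: deg(1)=1, deg(2)=3, deg(3)=3, deg(4)=3, deg(5)=5, deg(6)=1, deg(7)=4, deg(8)=4, deg(9)=4)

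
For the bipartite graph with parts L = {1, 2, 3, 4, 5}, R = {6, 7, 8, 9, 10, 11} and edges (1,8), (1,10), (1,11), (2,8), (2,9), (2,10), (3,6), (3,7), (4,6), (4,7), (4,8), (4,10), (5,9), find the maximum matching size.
5 (matching: (1,11), (2,10), (3,7), (4,8), (5,9); upper bound min(|L|,|R|) = min(5,6) = 5)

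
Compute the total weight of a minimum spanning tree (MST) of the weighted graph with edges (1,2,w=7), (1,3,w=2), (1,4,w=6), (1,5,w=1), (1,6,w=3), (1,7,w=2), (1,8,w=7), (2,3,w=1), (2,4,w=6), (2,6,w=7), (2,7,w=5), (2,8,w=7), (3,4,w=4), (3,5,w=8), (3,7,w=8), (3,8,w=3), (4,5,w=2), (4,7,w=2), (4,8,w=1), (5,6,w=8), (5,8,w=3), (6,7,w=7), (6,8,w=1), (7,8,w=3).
10 (MST edges: (1,3,w=2), (1,5,w=1), (1,7,w=2), (2,3,w=1), (4,5,w=2), (4,8,w=1), (6,8,w=1); sum of weights 2 + 1 + 2 + 1 + 2 + 1 + 1 = 10)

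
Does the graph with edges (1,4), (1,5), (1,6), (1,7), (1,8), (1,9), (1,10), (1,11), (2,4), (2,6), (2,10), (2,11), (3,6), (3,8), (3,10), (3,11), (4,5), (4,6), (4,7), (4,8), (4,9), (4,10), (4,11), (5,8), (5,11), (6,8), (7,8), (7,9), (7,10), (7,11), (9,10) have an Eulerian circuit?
No (2 vertices have odd degree: {4, 6}; Eulerian circuit requires 0)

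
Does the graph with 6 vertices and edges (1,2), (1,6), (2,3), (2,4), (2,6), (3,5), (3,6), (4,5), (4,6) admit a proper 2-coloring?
No (odd cycle of length 3: 2 -> 1 -> 6 -> 2)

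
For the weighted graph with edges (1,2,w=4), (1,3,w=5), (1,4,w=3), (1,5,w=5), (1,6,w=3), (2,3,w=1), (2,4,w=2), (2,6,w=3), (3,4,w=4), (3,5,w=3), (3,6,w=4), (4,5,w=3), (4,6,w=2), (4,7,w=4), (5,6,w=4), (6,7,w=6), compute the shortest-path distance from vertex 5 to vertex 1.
5 (path: 5 -> 1; weights 5 = 5)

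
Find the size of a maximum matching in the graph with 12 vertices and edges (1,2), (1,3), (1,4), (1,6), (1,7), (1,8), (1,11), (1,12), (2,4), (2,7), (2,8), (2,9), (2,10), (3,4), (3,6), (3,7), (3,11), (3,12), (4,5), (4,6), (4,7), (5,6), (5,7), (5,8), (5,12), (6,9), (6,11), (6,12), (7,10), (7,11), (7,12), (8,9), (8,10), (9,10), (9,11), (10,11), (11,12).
6 (matching: (1,7), (2,8), (3,4), (5,12), (6,9), (10,11); upper bound floor(n/2) = floor(12/2) = 6)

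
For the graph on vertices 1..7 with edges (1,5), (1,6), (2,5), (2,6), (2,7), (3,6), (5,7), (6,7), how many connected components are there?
2 (components: {1, 2, 3, 5, 6, 7}, {4})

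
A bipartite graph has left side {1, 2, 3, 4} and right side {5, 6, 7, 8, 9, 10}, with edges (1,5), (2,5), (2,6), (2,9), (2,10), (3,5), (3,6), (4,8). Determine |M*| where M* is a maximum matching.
4 (matching: (1,5), (2,10), (3,6), (4,8); upper bound min(|L|,|R|) = min(4,6) = 4)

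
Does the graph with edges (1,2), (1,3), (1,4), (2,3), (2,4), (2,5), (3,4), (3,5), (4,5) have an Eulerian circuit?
No (2 vertices have odd degree: {1, 5}; Eulerian circuit requires 0)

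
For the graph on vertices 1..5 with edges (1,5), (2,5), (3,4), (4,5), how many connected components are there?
1 (components: {1, 2, 3, 4, 5})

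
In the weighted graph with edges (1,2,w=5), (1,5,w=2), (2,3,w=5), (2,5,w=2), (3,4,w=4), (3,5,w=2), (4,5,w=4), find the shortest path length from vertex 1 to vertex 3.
4 (path: 1 -> 5 -> 3; weights 2 + 2 = 4)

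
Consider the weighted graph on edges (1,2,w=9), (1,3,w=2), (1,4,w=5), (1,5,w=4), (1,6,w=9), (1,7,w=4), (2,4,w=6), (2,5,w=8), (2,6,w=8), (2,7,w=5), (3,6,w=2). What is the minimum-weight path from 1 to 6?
4 (path: 1 -> 3 -> 6; weights 2 + 2 = 4)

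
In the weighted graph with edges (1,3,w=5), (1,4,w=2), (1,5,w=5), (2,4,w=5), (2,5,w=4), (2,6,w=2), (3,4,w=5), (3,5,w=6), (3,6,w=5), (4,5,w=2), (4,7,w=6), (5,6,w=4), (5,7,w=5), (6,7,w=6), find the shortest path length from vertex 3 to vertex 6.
5 (path: 3 -> 6; weights 5 = 5)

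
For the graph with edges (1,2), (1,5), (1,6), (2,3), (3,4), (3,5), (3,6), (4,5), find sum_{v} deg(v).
16 (handshake: sum of degrees = 2|E| = 2 x 8 = 16)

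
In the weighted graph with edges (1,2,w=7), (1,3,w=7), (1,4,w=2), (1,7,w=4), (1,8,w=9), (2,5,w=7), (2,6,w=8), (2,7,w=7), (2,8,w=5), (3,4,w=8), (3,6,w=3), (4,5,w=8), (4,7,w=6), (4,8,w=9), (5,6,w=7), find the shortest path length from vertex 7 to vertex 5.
14 (path: 7 -> 2 -> 5; weights 7 + 7 = 14)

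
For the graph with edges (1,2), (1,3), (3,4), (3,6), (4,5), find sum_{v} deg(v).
10 (handshake: sum of degrees = 2|E| = 2 x 5 = 10)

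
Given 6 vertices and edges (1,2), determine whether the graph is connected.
No, it has 5 components: {1, 2}, {3}, {4}, {5}, {6}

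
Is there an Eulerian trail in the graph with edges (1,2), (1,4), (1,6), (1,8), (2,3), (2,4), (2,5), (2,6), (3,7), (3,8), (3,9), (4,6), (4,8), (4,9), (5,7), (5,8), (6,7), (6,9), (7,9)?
No (4 vertices have odd degree: {2, 4, 5, 6}; Eulerian path requires 0 or 2)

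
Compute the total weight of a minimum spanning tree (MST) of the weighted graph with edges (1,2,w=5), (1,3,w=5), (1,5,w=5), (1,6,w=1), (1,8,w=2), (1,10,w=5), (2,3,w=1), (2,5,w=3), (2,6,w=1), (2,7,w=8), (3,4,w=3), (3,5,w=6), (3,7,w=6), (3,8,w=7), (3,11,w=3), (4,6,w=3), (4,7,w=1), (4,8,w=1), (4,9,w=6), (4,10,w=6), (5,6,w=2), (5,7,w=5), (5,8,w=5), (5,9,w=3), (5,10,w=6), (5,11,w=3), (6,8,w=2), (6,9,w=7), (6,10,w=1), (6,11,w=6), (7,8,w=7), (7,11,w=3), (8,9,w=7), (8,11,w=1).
14 (MST edges: (1,6,w=1), (1,8,w=2), (2,3,w=1), (2,6,w=1), (4,7,w=1), (4,8,w=1), (5,6,w=2), (5,9,w=3), (6,10,w=1), (8,11,w=1); sum of weights 1 + 2 + 1 + 1 + 1 + 1 + 2 + 3 + 1 + 1 = 14)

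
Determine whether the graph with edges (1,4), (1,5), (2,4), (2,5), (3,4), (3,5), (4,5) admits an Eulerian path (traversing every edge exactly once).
Yes — and in fact it has an Eulerian circuit (the graph is connected and all 5 vertices have even degree)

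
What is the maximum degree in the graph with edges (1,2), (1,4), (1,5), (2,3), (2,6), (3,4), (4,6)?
3 (attained at vertices 1, 2, 4)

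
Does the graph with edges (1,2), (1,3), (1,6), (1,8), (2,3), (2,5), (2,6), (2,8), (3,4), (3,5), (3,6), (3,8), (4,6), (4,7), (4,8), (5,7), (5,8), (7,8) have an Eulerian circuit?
No (2 vertices have odd degree: {2, 7}; Eulerian circuit requires 0)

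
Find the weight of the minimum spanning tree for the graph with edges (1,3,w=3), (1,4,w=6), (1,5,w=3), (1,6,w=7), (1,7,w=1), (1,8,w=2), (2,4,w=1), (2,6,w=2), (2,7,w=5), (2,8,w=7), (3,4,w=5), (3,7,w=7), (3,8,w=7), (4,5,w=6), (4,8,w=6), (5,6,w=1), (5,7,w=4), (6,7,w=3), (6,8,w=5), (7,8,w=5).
13 (MST edges: (1,3,w=3), (1,5,w=3), (1,7,w=1), (1,8,w=2), (2,4,w=1), (2,6,w=2), (5,6,w=1); sum of weights 3 + 3 + 1 + 2 + 1 + 2 + 1 = 13)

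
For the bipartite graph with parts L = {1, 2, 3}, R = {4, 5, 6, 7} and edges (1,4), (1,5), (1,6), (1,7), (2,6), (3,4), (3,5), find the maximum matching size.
3 (matching: (1,7), (2,6), (3,5); upper bound min(|L|,|R|) = min(3,4) = 3)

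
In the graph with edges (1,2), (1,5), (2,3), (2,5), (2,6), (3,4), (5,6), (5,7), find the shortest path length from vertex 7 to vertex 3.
3 (path: 7 -> 5 -> 2 -> 3, 3 edges)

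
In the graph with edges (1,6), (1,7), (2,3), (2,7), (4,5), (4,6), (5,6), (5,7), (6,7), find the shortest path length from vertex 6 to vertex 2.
2 (path: 6 -> 7 -> 2, 2 edges)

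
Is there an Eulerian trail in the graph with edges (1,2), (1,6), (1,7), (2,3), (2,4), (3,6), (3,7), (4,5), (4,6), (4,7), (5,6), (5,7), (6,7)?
No (6 vertices have odd degree: {1, 2, 3, 5, 6, 7}; Eulerian path requires 0 or 2)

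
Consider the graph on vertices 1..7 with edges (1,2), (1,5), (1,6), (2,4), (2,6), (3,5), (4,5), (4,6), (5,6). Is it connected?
No, it has 2 components: {1, 2, 3, 4, 5, 6}, {7}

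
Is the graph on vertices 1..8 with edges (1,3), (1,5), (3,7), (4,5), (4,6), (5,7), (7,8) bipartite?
Yes. Partition: {1, 2, 4, 7}, {3, 5, 6, 8}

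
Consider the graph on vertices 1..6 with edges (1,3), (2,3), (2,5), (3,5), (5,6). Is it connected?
No, it has 2 components: {1, 2, 3, 5, 6}, {4}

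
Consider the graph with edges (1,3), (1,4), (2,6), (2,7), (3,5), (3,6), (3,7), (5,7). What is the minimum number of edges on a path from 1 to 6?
2 (path: 1 -> 3 -> 6, 2 edges)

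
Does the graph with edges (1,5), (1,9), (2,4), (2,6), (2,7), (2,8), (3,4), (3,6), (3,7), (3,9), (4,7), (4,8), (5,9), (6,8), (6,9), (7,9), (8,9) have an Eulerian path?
Yes — and in fact it has an Eulerian circuit (the graph is connected and all 9 vertices have even degree)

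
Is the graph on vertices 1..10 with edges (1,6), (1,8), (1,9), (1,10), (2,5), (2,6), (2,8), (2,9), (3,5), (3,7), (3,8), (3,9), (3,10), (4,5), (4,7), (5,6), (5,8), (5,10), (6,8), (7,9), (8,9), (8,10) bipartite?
No (odd cycle of length 3: 10 -> 1 -> 8 -> 10)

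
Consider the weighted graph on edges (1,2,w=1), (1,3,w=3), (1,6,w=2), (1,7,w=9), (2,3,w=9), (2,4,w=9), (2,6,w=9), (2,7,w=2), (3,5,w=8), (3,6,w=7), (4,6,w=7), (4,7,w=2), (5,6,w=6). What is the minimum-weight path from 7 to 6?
5 (path: 7 -> 2 -> 1 -> 6; weights 2 + 1 + 2 = 5)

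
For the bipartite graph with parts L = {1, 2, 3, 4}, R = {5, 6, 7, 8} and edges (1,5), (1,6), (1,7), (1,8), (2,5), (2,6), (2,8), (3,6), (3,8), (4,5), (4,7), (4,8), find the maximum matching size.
4 (matching: (1,8), (2,5), (3,6), (4,7); upper bound min(|L|,|R|) = min(4,4) = 4)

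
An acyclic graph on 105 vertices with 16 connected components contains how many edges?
89 (Each of the 16 component trees on V_i vertices has V_i - 1 edges; summing gives V - C = 105 - 16 = 89)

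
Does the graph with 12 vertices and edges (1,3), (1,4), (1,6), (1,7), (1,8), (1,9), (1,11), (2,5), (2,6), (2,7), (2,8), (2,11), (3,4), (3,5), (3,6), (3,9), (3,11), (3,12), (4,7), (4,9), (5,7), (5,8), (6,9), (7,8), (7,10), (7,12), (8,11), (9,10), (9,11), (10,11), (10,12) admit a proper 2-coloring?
No (odd cycle of length 3: 7 -> 1 -> 4 -> 7)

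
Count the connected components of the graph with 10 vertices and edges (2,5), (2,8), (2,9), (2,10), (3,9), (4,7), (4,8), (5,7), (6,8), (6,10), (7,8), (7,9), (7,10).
2 (components: {1}, {2, 3, 4, 5, 6, 7, 8, 9, 10})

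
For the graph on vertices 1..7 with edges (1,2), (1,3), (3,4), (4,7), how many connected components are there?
3 (components: {1, 2, 3, 4, 7}, {5}, {6})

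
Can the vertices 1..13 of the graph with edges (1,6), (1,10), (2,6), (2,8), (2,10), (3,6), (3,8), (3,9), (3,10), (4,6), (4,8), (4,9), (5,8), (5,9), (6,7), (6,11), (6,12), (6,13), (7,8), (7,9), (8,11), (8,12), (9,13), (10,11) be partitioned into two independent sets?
Yes. Partition: {1, 2, 3, 4, 5, 7, 11, 12, 13}, {6, 8, 9, 10}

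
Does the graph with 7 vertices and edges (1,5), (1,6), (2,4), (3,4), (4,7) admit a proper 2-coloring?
Yes. Partition: {1, 2, 3, 7}, {4, 5, 6}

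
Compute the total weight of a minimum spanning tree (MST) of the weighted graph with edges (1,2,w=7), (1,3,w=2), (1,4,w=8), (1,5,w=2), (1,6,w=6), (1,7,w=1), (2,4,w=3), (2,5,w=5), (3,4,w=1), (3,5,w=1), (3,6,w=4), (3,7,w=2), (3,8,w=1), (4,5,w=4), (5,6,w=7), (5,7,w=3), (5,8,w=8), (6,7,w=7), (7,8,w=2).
13 (MST edges: (1,5,w=2), (1,7,w=1), (2,4,w=3), (3,4,w=1), (3,5,w=1), (3,6,w=4), (3,8,w=1); sum of weights 2 + 1 + 3 + 1 + 1 + 4 + 1 = 13)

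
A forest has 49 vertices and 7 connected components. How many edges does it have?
42 (Each of the 7 component trees on V_i vertices has V_i - 1 edges; summing gives V - C = 49 - 7 = 42)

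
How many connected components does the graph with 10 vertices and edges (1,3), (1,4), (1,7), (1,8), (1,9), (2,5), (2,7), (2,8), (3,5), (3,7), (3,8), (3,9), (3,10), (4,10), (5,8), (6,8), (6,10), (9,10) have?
1 (components: {1, 2, 3, 4, 5, 6, 7, 8, 9, 10})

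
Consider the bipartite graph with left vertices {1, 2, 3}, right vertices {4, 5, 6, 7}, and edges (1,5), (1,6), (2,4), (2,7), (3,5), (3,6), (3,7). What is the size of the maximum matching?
3 (matching: (1,6), (2,7), (3,5); upper bound min(|L|,|R|) = min(3,4) = 3)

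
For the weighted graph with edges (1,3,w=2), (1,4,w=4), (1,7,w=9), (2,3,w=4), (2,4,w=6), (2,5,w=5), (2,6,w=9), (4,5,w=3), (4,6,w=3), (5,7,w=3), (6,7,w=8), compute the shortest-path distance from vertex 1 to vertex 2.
6 (path: 1 -> 3 -> 2; weights 2 + 4 = 6)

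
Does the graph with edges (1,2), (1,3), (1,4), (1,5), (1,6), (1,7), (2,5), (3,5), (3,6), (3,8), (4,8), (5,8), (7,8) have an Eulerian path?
Yes — and in fact it has an Eulerian circuit (the graph is connected and all 8 vertices have even degree)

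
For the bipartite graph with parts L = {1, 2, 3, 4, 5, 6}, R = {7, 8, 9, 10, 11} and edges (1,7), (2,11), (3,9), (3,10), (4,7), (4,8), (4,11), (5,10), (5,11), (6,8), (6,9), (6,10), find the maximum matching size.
5 (matching: (1,7), (2,11), (3,10), (4,8), (6,9); upper bound min(|L|,|R|) = min(6,5) = 5)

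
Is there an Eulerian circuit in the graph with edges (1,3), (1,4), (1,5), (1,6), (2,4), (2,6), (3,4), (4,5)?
Yes (the graph is connected and all 6 vertices have even degree)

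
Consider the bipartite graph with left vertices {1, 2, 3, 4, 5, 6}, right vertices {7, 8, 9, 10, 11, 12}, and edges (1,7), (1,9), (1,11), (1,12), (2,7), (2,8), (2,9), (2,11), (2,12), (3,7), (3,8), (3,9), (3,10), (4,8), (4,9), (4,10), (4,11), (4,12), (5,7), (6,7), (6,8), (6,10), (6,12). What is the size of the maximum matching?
6 (matching: (1,12), (2,11), (3,10), (4,9), (5,7), (6,8); upper bound min(|L|,|R|) = min(6,6) = 6)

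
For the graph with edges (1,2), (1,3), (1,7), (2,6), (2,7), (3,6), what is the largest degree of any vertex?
3 (attained at vertices 1, 2)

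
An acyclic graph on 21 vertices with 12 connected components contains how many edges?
9 (Each of the 12 component trees on V_i vertices has V_i - 1 edges; summing gives V - C = 21 - 12 = 9)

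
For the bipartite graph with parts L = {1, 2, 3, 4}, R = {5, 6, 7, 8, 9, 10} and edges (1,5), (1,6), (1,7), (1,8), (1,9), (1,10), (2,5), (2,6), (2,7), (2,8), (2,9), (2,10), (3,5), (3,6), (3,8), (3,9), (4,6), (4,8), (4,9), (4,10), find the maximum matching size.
4 (matching: (1,10), (2,7), (3,8), (4,9); upper bound min(|L|,|R|) = min(4,6) = 4)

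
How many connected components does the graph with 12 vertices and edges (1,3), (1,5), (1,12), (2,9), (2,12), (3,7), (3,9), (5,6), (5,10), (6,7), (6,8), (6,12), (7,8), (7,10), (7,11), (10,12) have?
2 (components: {1, 2, 3, 5, 6, 7, 8, 9, 10, 11, 12}, {4})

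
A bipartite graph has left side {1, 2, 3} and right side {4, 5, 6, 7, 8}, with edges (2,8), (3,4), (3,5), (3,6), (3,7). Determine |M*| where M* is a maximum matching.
2 (matching: (2,8), (3,7); upper bound min(|L|,|R|) = min(3,5) = 3)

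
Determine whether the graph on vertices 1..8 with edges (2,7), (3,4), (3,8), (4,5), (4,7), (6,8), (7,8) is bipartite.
Yes. Partition: {1, 2, 4, 8}, {3, 5, 6, 7}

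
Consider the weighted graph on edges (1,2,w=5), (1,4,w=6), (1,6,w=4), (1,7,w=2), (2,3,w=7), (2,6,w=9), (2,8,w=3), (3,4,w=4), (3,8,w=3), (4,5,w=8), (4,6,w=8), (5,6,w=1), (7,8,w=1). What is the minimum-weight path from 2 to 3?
6 (path: 2 -> 8 -> 3; weights 3 + 3 = 6)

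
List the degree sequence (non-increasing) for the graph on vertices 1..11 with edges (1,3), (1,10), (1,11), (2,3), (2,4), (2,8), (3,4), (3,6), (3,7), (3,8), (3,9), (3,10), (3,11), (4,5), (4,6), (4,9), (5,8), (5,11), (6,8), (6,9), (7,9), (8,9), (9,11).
[9, 6, 5, 5, 4, 4, 3, 3, 3, 2, 2] (degrees: deg(1)=3, deg(2)=3, deg(3)=9, deg(4)=5, deg(5)=3, deg(6)=4, deg(7)=2, deg(8)=5, deg(9)=6, deg(10)=2, deg(11)=4)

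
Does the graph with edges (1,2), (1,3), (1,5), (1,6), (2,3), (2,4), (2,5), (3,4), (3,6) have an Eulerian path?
Yes — and in fact it has an Eulerian circuit (the graph is connected and all 6 vertices have even degree)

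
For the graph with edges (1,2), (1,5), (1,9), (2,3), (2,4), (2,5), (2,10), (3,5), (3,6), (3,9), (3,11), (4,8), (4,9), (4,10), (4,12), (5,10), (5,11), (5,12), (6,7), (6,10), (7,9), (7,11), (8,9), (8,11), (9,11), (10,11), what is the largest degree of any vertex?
6 (attained at vertices 5, 9, 11)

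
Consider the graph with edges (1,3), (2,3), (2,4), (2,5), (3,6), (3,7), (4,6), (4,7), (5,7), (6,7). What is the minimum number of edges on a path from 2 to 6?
2 (path: 2 -> 3 -> 6, 2 edges)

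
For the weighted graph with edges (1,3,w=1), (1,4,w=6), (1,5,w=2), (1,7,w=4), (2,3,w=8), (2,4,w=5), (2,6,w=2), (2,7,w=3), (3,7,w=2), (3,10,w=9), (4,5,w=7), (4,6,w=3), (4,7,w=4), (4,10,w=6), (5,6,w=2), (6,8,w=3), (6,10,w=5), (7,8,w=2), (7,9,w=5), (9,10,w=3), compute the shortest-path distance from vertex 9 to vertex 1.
8 (path: 9 -> 7 -> 3 -> 1; weights 5 + 2 + 1 = 8)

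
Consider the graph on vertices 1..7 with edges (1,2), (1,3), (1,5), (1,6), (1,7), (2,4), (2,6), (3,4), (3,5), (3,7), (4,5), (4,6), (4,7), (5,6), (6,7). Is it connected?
Yes (BFS from 1 visits [1, 2, 3, 5, 6, 7, 4] — all 7 vertices reached)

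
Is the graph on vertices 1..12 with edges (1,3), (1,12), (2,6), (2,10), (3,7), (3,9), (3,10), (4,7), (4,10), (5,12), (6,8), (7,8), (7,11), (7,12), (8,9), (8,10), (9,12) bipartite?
Yes. Partition: {1, 5, 6, 7, 9, 10}, {2, 3, 4, 8, 11, 12}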